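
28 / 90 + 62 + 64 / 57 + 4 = 57656 / 855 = 67.43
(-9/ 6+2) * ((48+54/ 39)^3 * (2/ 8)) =33076161/ 2197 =15055.15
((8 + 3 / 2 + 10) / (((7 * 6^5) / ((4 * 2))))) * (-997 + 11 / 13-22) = -1103 / 378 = -2.92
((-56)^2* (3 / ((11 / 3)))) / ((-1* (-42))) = 61.09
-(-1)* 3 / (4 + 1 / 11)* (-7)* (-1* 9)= 231 / 5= 46.20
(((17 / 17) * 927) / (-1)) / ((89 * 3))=-309 / 89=-3.47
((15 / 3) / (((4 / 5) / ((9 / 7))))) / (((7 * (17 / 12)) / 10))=6750 / 833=8.10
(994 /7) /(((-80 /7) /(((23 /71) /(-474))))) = 161 /18960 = 0.01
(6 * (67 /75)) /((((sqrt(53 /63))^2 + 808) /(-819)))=-6913998 /1273925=-5.43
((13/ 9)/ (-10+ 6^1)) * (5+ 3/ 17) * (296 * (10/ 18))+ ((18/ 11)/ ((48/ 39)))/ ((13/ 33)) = -3349061/ 11016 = -304.02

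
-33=-33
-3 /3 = -1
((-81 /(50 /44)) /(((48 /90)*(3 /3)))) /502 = -2673 /10040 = -0.27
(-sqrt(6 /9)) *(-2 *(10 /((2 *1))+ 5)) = 20 *sqrt(6) /3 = 16.33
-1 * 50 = -50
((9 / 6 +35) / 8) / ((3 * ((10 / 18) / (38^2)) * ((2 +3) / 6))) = 237177 / 50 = 4743.54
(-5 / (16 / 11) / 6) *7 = -385 / 96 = -4.01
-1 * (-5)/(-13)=-5/13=-0.38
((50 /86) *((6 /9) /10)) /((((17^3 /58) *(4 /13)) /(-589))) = -1110265 /1267554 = -0.88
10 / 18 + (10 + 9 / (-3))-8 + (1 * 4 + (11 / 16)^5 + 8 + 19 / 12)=125443571 / 9437184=13.29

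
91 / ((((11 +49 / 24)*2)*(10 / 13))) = 7098 / 1565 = 4.54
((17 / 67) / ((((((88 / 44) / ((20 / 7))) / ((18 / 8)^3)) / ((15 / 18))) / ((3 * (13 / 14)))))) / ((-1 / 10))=-20138625 / 210112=-95.85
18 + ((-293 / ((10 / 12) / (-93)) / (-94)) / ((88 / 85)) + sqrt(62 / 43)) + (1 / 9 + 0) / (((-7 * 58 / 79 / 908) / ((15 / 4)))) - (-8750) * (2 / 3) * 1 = sqrt(2666) / 43 + 4568908307 / 839608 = 5442.92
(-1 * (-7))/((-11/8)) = -5.09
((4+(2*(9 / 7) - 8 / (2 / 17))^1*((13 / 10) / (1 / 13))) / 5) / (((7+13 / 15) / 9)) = -252.09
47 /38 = 1.24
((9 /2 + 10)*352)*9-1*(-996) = 46932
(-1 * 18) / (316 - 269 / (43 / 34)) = -387 / 2221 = -0.17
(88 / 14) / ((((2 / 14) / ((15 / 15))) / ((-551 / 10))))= -12122 / 5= -2424.40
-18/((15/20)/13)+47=-265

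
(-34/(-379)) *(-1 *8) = -272/379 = -0.72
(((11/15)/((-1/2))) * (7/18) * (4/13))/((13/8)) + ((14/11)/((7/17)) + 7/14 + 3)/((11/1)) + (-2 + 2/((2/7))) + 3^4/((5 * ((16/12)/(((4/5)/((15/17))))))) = 2278497667/138030750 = 16.51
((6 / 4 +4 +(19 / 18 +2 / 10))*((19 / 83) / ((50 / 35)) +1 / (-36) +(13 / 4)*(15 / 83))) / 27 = 817304 / 4538025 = 0.18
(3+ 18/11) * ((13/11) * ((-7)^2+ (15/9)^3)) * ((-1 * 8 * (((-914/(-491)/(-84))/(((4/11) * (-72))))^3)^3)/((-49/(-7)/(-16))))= 677743631374295265985883610765608347/565652909532062048039733320901014665433055561057532108603392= 0.00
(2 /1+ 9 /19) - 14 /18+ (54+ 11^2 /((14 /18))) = 252887 /1197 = 211.27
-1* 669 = -669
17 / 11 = 1.55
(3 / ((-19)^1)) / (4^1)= -3 / 76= -0.04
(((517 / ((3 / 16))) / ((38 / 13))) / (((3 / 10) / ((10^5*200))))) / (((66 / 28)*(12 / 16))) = 54745600000000 / 1539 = 35572189733.59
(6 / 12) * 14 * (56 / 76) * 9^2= 417.79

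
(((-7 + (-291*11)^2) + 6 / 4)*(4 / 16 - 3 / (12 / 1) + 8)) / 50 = 40985582 / 25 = 1639423.28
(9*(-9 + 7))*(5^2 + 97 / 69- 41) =6042 / 23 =262.70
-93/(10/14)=-651/5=-130.20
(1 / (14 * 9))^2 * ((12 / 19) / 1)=1 / 25137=0.00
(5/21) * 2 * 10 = 100/21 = 4.76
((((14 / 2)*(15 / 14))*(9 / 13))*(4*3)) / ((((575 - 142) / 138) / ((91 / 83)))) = 782460 / 35939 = 21.77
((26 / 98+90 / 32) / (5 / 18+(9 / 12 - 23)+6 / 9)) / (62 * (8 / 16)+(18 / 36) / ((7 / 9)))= -0.00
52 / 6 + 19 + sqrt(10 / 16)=sqrt(10) / 4 + 83 / 3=28.46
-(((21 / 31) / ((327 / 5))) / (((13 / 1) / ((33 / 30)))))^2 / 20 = -5929 / 154366506320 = -0.00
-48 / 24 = -2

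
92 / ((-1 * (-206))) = 46 / 103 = 0.45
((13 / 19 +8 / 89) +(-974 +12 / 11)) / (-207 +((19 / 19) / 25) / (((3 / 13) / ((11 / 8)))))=10849609800 / 2307584257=4.70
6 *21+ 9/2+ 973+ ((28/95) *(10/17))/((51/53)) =36361847/32946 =1103.68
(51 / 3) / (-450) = -17 / 450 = -0.04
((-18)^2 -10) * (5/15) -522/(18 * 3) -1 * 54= 41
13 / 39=1 / 3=0.33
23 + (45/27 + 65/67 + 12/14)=37277/1407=26.49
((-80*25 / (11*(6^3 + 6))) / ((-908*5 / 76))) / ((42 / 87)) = 55100 / 1940169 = 0.03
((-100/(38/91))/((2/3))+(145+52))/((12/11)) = -16951/114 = -148.69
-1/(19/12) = -12/19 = -0.63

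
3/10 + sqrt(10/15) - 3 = -27/10 + sqrt(6)/3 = -1.88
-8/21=-0.38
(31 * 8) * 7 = 1736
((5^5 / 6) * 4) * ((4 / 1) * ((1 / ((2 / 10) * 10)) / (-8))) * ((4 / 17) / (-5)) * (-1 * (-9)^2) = -33750 / 17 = -1985.29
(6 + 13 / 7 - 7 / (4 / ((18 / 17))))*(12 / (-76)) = -4287 / 4522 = -0.95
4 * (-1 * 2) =-8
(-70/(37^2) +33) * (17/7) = 766819/9583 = 80.02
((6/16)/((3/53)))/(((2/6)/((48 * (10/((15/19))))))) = 12084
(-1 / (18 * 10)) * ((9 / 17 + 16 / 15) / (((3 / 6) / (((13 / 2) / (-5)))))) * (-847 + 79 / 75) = -167846393 / 8606250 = -19.50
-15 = -15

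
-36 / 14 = -18 / 7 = -2.57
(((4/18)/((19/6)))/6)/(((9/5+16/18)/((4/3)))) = 40/6897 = 0.01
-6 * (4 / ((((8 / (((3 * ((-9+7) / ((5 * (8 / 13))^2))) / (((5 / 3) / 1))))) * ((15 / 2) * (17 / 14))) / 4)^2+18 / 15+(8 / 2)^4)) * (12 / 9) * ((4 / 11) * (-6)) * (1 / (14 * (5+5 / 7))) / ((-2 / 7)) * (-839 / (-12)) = -0.08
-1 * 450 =-450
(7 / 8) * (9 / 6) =21 / 16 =1.31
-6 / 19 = -0.32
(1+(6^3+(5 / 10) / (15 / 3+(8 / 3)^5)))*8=58995460 / 33983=1736.03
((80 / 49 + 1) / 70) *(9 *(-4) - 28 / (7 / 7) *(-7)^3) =617136 / 1715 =359.85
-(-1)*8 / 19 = 8 / 19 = 0.42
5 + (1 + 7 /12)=79 /12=6.58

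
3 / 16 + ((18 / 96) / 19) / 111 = 1055 / 5624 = 0.19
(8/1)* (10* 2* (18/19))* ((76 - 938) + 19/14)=-17350560/133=-130455.34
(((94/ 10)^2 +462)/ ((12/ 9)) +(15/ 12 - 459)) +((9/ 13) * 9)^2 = -52031/ 8450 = -6.16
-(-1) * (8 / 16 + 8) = 17 / 2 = 8.50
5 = 5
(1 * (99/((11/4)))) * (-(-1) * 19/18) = 38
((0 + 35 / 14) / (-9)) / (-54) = 5 / 972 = 0.01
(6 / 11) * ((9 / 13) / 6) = 9 / 143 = 0.06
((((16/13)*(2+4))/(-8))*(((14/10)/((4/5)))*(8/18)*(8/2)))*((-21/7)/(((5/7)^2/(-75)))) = -16464/13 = -1266.46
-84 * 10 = -840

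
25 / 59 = 0.42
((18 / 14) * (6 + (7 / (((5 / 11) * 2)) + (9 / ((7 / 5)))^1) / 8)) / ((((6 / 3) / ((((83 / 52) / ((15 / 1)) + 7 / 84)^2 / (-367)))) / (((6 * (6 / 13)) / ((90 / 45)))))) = -53584029 / 79017302000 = -0.00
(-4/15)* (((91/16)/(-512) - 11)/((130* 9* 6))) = 90203/215654400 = 0.00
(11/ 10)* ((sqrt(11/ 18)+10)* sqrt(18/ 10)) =11* sqrt(5)* (sqrt(22)+60)/ 100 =15.91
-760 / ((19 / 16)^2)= -10240 / 19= -538.95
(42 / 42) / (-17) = -1 / 17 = -0.06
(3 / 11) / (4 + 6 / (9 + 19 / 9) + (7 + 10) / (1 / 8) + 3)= 0.00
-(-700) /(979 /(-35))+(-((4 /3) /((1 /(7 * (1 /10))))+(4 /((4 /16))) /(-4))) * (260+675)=8347858 /2937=2842.31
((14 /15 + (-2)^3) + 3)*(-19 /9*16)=18544 /135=137.36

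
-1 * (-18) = 18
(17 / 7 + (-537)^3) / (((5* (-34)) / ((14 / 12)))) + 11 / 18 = 812984758 / 765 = 1062725.17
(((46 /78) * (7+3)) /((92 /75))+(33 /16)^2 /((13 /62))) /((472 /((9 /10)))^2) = 0.00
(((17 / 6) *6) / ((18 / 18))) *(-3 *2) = -102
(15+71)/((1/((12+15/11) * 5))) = 63210/11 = 5746.36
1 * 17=17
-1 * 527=-527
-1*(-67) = 67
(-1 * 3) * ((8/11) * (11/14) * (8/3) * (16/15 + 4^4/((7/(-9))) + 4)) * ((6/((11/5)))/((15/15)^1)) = 2177792/539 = 4040.43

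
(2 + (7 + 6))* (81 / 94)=12.93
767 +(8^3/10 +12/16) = 16379/20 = 818.95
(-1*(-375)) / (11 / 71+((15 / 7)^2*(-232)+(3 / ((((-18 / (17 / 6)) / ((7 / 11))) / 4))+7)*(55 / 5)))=-11741625 / 31354003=-0.37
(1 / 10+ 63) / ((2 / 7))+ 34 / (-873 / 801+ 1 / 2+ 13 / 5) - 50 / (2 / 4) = 137.76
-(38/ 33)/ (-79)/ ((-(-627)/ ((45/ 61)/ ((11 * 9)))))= 10/ 57726801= 0.00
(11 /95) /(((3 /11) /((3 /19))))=121 /1805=0.07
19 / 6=3.17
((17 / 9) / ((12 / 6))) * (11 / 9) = 187 / 162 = 1.15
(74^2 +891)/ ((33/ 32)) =203744/ 33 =6174.06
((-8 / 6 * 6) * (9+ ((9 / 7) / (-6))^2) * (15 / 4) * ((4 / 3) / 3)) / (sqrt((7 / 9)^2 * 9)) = -17730 / 343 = -51.69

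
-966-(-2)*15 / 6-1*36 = -997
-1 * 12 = -12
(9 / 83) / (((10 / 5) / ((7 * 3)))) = 189 / 166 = 1.14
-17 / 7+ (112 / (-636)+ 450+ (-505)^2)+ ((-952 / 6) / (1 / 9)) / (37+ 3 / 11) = 58281117578 / 228165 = 255434.08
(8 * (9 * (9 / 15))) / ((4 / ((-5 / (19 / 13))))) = -36.95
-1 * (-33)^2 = -1089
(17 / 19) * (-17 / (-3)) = 289 / 57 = 5.07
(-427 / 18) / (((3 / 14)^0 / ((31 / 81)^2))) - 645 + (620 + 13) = -1827523 / 118098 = -15.47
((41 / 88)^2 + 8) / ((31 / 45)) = 2863485 / 240064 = 11.93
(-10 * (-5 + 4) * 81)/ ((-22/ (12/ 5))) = -972/ 11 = -88.36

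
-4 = -4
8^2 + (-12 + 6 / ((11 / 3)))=590 / 11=53.64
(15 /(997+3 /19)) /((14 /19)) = 5415 /265244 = 0.02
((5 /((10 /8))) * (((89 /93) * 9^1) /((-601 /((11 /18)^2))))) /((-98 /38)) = 204611 /24648813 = 0.01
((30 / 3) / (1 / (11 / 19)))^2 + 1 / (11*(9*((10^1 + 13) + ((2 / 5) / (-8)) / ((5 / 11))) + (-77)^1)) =90376800 / 2696309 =33.52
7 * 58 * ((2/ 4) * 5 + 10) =5075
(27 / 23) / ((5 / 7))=189 / 115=1.64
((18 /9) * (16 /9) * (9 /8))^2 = 16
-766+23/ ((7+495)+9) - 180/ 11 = -4397413/ 5621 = -782.32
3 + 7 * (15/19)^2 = 2658/361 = 7.36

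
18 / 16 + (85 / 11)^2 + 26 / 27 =1615171 / 26136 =61.80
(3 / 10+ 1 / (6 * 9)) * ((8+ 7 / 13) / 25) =1591 / 14625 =0.11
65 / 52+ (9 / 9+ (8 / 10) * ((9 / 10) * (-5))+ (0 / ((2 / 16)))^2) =-27 / 20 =-1.35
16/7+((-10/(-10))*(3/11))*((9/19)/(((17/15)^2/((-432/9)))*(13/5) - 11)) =2.27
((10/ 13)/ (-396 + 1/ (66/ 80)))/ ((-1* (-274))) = -165/ 23202868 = -0.00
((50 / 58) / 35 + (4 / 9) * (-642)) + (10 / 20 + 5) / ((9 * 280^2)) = -11676201281 / 40924800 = -285.31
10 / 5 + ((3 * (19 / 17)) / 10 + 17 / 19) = 10433 / 3230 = 3.23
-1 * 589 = -589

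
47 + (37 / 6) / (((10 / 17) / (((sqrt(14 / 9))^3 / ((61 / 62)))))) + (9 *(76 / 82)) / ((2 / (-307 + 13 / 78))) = -101083 / 82 + 136493 *sqrt(14) / 24705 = -1212.05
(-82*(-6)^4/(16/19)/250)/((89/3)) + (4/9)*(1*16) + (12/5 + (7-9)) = -951623/100125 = -9.50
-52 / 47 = -1.11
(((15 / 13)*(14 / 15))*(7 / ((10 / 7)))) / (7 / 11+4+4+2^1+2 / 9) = 33957 / 69875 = 0.49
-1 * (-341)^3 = 39651821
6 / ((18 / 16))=5.33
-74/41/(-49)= 74/2009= 0.04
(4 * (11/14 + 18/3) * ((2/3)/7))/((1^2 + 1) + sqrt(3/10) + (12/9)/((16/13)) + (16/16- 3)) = 98800/30821- 9120 * sqrt(30)/30821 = 1.58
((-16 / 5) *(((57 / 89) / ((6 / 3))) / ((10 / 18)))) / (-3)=1368 / 2225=0.61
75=75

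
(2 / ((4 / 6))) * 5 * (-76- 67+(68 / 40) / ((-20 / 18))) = -43359 / 20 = -2167.95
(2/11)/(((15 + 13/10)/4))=80/1793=0.04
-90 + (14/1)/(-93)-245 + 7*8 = -25961/93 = -279.15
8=8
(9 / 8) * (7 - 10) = -27 / 8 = -3.38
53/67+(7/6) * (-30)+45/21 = -15039/469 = -32.07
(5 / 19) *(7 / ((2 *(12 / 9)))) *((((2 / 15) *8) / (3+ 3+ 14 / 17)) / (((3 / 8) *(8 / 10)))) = 595 / 1653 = 0.36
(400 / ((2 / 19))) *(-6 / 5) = -4560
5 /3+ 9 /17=112 /51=2.20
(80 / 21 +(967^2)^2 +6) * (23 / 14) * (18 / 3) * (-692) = -292253096648242052 / 49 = -5964348911188613.31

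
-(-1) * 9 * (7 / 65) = 63 / 65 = 0.97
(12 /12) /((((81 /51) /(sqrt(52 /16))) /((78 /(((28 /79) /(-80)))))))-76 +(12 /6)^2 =-20055.91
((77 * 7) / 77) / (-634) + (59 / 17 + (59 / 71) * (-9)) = -3075741 / 765238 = -4.02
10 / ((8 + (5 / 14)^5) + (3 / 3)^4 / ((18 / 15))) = 16134720 / 14261711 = 1.13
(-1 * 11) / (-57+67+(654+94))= -0.01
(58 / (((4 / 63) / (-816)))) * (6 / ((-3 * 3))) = 496944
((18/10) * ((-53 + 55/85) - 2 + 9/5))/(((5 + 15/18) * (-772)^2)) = -120609/4432631000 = -0.00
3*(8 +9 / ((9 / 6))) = 42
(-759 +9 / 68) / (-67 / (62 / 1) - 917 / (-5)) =-7998465 / 1921646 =-4.16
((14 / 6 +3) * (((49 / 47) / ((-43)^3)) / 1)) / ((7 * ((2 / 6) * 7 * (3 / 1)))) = -16 / 11210487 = -0.00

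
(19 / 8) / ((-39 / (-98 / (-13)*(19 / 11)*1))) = -17689 / 22308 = -0.79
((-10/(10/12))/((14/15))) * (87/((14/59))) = -230985/49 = -4713.98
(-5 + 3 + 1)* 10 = -10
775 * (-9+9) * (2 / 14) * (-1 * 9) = 0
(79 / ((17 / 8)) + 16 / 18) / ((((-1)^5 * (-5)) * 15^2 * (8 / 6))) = 1456 / 57375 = 0.03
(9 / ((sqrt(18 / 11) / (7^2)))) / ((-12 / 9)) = -441*sqrt(22) / 8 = -258.56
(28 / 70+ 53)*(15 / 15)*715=38181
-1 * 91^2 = -8281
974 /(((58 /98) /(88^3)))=32523932672 /29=1121514919.72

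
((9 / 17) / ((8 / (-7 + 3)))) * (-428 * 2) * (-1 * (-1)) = 3852 / 17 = 226.59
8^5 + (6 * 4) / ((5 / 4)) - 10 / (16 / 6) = 32783.45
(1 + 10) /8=1.38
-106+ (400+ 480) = 774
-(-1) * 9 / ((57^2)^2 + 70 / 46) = 207 / 242788058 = 0.00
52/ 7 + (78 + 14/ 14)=86.43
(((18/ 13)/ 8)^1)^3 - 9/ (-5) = 1269117/ 703040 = 1.81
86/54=43/27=1.59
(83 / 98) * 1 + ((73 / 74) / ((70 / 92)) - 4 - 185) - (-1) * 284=97.14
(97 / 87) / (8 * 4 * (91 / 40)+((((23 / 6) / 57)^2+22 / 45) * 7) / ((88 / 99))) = 16808160 / 1156063279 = 0.01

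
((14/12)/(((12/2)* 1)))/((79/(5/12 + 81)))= 6839/34128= 0.20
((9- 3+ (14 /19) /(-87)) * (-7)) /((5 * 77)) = -9904 /90915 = -0.11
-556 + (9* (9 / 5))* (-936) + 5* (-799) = -98571 / 5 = -19714.20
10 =10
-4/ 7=-0.57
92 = 92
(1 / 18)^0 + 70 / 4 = 37 / 2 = 18.50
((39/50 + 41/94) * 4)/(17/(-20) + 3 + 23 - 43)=-22864/83895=-0.27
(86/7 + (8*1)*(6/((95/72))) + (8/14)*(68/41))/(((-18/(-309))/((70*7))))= 325094574/779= 417322.94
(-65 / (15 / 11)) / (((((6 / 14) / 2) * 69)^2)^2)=-5493488 / 5508110403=-0.00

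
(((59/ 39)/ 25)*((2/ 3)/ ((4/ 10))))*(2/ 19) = 118/ 11115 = 0.01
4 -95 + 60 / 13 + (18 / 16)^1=-8867 / 104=-85.26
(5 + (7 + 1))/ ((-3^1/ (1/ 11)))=-0.39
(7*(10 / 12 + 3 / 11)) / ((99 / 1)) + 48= 314143 / 6534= 48.08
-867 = -867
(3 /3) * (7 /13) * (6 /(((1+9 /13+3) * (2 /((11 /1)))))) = 231 /61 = 3.79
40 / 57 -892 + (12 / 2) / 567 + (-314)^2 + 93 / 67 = 23507794637 / 240597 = 97706.10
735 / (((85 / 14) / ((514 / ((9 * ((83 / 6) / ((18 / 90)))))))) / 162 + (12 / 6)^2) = 571218480 / 3143947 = 181.69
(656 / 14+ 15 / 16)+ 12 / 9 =16507 / 336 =49.13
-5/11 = -0.45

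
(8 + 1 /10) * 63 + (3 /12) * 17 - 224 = 5811 /20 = 290.55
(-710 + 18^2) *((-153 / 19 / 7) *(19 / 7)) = 59058 / 49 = 1205.27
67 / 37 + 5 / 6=587 / 222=2.64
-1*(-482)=482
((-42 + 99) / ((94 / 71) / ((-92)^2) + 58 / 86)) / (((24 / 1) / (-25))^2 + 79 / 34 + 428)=0.20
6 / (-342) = -1 / 57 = -0.02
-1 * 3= -3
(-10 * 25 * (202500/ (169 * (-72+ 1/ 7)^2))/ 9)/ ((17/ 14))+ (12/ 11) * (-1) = -51168988284/ 7995843427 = -6.40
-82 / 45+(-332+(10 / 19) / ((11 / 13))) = -3133748 / 9405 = -333.20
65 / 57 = 1.14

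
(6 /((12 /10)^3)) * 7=875 /36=24.31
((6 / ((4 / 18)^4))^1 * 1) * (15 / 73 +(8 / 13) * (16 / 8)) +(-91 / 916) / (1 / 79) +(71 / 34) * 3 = 104394324815 / 29555656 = 3532.13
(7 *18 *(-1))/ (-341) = 126/ 341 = 0.37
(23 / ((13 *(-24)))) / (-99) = 23 / 30888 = 0.00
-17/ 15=-1.13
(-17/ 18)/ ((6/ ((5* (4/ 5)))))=-17/ 27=-0.63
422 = 422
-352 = -352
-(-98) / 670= 49 / 335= 0.15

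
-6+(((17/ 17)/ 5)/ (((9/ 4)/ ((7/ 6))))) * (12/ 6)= -782/ 135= -5.79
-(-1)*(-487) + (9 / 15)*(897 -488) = -1208 / 5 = -241.60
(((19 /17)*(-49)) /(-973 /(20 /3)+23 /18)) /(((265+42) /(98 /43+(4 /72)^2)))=148005725 /52596387873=0.00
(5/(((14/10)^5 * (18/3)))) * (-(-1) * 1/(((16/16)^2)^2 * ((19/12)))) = 31250/319333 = 0.10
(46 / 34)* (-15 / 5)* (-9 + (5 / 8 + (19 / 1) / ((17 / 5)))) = 26151 / 2312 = 11.31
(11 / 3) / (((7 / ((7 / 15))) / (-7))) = -77 / 45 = -1.71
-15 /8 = -1.88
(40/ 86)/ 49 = 0.01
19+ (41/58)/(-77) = 84813/4466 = 18.99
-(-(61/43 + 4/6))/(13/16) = 2.57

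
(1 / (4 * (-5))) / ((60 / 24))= -0.02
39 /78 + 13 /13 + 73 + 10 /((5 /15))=209 /2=104.50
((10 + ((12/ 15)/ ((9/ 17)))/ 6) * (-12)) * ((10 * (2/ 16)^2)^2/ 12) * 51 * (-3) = 14705/ 384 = 38.29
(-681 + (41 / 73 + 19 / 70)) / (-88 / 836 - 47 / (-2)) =-66037407 / 2271395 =-29.07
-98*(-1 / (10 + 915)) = 98 / 925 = 0.11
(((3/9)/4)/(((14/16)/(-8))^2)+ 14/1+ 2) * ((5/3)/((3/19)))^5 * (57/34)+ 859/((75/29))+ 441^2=6443736392060854/1229695425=5240107.64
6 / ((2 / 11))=33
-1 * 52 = -52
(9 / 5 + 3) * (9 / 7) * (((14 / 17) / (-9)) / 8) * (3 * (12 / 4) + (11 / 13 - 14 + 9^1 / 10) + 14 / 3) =-551 / 5525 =-0.10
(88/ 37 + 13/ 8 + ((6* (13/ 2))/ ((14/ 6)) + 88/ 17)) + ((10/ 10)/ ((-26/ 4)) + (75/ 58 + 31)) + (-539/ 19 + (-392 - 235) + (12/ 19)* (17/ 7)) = -150326308631/ 252309512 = -595.80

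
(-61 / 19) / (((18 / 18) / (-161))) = 516.89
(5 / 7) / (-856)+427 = 2558579 / 5992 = 427.00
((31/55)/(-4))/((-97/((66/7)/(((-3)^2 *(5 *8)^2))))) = 31/32592000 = 0.00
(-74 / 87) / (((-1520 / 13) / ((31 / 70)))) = 14911 / 4628400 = 0.00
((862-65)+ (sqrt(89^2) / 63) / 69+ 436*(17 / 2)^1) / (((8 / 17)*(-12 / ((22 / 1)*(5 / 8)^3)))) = -228778488125 / 53415936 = -4282.96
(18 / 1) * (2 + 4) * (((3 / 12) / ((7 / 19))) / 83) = 513 / 581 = 0.88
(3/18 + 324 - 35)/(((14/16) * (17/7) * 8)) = 1735/102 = 17.01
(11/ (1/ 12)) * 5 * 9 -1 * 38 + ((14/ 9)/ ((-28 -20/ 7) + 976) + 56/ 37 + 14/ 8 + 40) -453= 3025040789/ 550782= 5492.27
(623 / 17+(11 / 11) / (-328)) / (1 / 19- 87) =-3882213 / 9211552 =-0.42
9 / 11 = 0.82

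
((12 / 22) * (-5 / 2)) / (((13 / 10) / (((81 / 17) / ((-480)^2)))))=-27 / 1244672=-0.00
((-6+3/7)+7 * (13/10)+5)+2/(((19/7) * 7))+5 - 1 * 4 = 12813/1330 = 9.63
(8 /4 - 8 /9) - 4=-26 /9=-2.89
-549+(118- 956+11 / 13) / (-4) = -339.71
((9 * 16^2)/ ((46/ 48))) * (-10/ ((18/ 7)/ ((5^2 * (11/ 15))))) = -3942400/ 23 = -171408.70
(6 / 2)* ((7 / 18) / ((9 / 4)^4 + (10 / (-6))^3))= 8064 / 145147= 0.06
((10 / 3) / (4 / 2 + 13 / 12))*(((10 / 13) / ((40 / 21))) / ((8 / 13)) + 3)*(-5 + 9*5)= 5850 / 37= 158.11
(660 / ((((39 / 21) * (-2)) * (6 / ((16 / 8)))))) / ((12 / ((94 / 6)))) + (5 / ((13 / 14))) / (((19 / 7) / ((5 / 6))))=-336455 / 4446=-75.68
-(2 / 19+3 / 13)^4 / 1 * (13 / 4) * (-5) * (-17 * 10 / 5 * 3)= -21.13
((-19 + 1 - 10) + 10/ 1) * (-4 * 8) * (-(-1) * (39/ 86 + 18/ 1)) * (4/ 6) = 304704/ 43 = 7086.14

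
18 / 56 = 9 / 28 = 0.32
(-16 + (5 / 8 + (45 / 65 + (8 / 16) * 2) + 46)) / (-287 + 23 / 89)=-299129 / 2654080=-0.11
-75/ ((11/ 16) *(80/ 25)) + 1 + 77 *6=4718/ 11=428.91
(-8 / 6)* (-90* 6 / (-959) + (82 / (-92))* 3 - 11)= 1156742 / 66171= 17.48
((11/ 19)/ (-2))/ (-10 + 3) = 11/ 266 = 0.04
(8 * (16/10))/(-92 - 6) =-0.13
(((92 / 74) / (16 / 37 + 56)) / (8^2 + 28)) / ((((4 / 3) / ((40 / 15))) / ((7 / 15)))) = 7 / 31320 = 0.00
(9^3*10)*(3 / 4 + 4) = 69255 / 2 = 34627.50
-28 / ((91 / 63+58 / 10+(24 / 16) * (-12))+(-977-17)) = 630 / 22607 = 0.03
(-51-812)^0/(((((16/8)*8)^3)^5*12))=1/13835058055282163712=0.00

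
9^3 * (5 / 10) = 729 / 2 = 364.50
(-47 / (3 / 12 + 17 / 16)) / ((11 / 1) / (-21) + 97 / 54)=-13536 / 481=-28.14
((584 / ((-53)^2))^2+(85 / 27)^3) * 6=9704909298746 / 51769445841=187.46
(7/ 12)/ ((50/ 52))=91/ 150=0.61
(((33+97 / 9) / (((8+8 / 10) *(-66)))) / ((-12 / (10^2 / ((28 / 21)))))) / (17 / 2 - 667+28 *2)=-4925 / 6298776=-0.00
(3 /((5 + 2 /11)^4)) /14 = 14641 /49261338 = 0.00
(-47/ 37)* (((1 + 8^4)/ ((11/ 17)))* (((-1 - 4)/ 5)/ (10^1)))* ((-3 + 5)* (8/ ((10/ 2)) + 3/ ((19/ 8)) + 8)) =3378255096/ 193325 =17474.49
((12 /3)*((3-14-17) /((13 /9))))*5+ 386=-22 /13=-1.69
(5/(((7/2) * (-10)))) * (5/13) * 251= -1255/91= -13.79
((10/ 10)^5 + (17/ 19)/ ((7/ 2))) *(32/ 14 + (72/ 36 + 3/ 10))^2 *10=264.05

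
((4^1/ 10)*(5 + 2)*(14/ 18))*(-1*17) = -1666/ 45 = -37.02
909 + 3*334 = 1911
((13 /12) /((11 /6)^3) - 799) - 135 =-1242920 /1331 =-933.82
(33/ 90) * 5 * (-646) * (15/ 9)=-17765/ 9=-1973.89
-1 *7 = -7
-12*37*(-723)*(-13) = -4173156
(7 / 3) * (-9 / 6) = -7 / 2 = -3.50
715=715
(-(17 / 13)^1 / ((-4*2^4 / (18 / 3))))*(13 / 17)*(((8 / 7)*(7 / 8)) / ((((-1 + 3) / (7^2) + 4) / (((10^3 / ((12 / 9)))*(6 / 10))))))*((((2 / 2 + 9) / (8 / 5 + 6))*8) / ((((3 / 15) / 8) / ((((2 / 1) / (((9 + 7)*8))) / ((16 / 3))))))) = 1378125 / 107008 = 12.88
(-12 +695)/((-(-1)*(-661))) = -683/661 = -1.03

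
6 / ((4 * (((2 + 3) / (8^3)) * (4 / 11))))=2112 / 5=422.40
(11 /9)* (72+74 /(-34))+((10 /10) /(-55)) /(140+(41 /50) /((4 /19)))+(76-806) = -10408052099 /16145019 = -644.66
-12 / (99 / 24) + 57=595 / 11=54.09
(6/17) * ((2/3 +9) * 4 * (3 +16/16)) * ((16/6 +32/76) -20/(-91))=15920768/88179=180.55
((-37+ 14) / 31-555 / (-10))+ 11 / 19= 65187 / 1178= 55.34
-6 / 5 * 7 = -42 / 5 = -8.40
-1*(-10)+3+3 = 16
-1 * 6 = -6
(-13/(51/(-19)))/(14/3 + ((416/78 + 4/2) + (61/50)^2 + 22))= 617500/4524771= 0.14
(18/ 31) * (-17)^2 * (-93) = -15606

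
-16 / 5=-3.20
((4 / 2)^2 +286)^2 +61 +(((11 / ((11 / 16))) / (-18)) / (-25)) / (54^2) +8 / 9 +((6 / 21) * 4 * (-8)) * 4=96590586389 / 1148175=84125.32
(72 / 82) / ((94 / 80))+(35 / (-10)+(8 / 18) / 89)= -2.75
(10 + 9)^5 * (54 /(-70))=-66854673 /35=-1910133.51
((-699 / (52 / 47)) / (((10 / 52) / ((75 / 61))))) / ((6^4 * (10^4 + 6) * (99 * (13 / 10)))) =-273775 / 113117910048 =-0.00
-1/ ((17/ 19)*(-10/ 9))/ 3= 57/ 170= 0.34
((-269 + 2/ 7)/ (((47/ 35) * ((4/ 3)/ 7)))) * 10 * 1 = -987525/ 94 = -10505.59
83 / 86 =0.97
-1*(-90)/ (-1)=-90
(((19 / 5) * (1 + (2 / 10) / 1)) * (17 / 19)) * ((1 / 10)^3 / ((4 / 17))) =867 / 50000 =0.02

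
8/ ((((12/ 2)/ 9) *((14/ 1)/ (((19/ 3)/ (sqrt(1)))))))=38/ 7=5.43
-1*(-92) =92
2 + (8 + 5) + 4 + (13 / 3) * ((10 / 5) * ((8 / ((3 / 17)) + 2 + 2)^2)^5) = 131096320339202882624417 / 177147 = 740042565435502055.49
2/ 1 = 2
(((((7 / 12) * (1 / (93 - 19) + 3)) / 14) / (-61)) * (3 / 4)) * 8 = -223 / 18056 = -0.01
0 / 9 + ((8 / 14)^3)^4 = 16777216 / 13841287201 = 0.00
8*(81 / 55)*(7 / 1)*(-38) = -172368 / 55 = -3133.96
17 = 17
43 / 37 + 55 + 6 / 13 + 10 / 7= 195462 / 3367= 58.05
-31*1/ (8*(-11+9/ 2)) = 31/ 52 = 0.60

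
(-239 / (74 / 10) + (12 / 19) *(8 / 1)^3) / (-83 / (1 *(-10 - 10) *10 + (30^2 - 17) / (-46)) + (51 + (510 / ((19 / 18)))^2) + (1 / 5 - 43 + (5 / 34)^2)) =226582129522380 / 181727516589546031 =0.00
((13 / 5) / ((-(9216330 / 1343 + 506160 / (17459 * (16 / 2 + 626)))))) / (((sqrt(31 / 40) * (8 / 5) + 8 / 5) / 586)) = -21080921927 / 34182674109 + 21080921927 * sqrt(310) / 683653482180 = -0.07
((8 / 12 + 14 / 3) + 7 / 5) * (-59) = -5959 / 15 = -397.27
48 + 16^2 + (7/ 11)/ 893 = 2986199/ 9823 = 304.00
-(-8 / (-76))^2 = -4 / 361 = -0.01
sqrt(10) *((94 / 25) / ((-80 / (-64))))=376 *sqrt(10) / 125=9.51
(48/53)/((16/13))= 39/53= 0.74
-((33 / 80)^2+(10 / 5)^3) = -52289 / 6400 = -8.17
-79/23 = -3.43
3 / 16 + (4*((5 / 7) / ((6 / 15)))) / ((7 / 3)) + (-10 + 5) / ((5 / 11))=-6077 / 784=-7.75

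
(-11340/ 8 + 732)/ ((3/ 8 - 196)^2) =-43872/ 2449225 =-0.02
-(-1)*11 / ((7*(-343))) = -11 / 2401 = -0.00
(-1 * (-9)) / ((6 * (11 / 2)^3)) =12 / 1331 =0.01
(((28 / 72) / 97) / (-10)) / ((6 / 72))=-7 / 1455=-0.00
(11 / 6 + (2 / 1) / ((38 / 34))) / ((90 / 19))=413 / 540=0.76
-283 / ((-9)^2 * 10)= -283 / 810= -0.35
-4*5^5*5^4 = -7812500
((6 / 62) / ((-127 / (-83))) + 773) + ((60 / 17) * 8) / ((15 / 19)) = 54134046 / 66929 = 808.83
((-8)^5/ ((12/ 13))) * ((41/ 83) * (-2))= 8732672/ 249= 35070.97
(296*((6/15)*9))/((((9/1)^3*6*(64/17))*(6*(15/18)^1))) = 629/48600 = 0.01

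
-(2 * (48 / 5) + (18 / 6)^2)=-141 / 5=-28.20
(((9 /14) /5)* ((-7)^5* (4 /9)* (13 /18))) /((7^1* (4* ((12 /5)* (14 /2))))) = -637 /432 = -1.47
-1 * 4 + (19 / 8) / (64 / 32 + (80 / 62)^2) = -94445 / 28176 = -3.35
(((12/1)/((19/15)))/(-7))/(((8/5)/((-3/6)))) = 0.42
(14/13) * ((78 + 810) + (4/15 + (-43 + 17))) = 928.59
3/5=0.60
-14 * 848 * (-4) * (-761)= -36138368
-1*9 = -9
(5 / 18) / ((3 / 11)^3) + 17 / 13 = 94777 / 6318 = 15.00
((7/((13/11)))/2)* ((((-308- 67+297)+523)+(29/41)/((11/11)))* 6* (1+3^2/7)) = 9648672/533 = 18102.57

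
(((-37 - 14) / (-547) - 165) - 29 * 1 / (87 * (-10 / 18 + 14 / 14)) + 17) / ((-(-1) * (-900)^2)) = -325261 / 1772280000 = -0.00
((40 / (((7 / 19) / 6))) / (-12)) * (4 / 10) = -152 / 7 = -21.71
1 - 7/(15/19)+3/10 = -227/30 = -7.57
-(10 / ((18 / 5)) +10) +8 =-43 / 9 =-4.78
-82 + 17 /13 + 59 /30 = -30703 /390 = -78.73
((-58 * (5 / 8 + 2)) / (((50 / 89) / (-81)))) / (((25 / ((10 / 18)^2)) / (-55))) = -596211 / 40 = -14905.28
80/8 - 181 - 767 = -938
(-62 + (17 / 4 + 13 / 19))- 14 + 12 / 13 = -70.14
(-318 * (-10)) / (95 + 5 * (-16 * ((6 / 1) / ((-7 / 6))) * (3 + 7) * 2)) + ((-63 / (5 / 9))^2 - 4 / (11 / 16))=41192003987 / 3204575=12854.12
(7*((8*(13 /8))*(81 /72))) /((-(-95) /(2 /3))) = 273 /380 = 0.72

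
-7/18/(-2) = 7/36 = 0.19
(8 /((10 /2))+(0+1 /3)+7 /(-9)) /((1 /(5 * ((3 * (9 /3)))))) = 52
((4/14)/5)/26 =1/455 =0.00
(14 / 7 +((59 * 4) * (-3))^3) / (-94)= 177447455 / 47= 3775477.77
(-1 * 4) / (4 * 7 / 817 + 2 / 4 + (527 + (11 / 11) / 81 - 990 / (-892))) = -59029884 / 7801632715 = -0.01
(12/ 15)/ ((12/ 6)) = 2/ 5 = 0.40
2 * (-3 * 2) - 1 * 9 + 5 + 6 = -10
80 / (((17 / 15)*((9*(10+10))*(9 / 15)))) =100 / 153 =0.65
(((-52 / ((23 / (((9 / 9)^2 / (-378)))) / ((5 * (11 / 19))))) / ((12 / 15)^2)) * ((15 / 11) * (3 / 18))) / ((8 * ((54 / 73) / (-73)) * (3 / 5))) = -216490625 / 1712648448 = -0.13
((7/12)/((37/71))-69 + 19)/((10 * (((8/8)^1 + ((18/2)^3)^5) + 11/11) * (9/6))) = -21703/1371234939750375660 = -0.00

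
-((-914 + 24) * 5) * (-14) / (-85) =12460 / 17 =732.94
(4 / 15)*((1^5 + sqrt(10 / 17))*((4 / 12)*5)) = 4*sqrt(170) / 153 + 4 / 9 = 0.79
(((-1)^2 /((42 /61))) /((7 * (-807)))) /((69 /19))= -1159 /16370802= -0.00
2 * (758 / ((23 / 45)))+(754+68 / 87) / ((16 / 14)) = 29026673 / 8004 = 3626.52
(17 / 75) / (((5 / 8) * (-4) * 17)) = -2 / 375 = -0.01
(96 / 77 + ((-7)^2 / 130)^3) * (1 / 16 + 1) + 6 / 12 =5092858541 / 2706704000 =1.88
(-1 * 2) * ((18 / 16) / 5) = -9 / 20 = -0.45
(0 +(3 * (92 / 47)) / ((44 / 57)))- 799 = -791.39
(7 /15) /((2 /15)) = 7 /2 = 3.50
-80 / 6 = -40 / 3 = -13.33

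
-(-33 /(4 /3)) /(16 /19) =1881 /64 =29.39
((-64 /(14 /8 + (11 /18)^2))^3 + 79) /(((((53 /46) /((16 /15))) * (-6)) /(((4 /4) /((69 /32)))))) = 1111296656896 /568872585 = 1953.51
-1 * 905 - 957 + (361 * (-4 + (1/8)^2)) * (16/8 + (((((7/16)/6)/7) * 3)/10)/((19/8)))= -2427193/512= -4740.61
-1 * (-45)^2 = -2025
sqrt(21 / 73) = sqrt(1533) / 73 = 0.54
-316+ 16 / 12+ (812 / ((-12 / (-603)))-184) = 120913 / 3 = 40304.33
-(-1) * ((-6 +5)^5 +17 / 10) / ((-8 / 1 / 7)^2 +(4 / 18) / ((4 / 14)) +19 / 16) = 24696 / 115415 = 0.21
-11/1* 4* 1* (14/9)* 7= -4312/9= -479.11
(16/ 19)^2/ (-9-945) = -128/ 172197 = -0.00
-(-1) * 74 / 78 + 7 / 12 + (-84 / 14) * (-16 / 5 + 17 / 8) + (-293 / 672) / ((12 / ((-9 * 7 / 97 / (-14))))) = 270499921 / 33895680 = 7.98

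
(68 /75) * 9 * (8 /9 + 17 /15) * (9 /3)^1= 6188 /125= 49.50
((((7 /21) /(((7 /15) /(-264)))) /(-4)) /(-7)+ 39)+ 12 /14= 1623 /49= 33.12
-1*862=-862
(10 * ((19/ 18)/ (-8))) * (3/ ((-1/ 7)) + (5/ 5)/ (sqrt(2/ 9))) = 665/ 24- 95 * sqrt(2)/ 48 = 24.91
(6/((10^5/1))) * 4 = 3/12500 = 0.00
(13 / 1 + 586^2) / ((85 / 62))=21291358 / 85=250486.56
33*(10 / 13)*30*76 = 752400 / 13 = 57876.92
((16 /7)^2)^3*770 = 1845493760 /16807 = 109805.07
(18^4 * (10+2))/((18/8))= 559872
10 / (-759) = -10 / 759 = -0.01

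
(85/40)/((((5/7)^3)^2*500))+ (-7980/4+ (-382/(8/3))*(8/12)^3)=-1146044499703/562500000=-2037.41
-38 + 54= 16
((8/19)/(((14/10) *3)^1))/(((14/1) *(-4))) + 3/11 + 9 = 284831/30723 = 9.27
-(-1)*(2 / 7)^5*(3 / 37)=0.00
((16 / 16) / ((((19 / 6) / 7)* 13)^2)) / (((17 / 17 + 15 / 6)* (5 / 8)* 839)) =4032 / 255932755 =0.00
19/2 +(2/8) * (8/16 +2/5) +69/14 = 4103/280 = 14.65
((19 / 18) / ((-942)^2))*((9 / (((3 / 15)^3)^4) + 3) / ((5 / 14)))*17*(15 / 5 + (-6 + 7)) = 1656005861636 / 3327615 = 497655.49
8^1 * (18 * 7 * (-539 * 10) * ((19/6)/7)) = -2457840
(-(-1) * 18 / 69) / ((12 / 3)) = 3 / 46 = 0.07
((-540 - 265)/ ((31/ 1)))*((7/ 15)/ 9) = -1127/ 837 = -1.35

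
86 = 86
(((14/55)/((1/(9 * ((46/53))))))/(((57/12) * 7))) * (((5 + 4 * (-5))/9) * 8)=-8832/11077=-0.80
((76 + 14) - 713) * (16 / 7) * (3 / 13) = -4272 / 13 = -328.62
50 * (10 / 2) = 250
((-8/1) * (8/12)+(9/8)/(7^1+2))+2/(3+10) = -1577/312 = -5.05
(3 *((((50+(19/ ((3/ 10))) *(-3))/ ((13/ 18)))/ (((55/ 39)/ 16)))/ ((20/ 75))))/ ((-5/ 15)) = 816480/ 11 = 74225.45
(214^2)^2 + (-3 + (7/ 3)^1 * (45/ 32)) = 67112755721/ 32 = 2097273616.28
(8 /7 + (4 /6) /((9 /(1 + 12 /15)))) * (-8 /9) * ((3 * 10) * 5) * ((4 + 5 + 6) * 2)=-5104.76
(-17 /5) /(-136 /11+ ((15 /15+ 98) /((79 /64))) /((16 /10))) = -14773 /164080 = -0.09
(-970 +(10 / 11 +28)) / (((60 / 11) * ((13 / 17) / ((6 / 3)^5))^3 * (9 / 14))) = -19666414.18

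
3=3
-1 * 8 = -8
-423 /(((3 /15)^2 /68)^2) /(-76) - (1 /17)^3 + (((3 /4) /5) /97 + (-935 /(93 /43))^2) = 25486464706295311969 /1566274913820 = 16272025.10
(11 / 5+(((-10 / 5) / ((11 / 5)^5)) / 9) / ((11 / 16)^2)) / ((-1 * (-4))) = 0.55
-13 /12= -1.08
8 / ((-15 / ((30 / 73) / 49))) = -16 / 3577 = -0.00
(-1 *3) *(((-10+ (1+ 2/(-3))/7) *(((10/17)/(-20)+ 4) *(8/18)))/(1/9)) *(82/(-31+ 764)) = 4627260/87227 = 53.05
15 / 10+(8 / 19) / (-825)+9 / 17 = 1081303 / 532950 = 2.03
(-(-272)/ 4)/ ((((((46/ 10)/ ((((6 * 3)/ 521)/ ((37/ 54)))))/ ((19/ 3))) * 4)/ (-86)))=-45000360/ 443371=-101.50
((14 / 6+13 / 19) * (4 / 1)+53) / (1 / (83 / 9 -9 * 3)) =-593440 / 513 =-1156.80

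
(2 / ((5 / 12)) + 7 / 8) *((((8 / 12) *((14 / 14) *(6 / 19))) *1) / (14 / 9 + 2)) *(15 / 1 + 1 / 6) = 61971 / 12160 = 5.10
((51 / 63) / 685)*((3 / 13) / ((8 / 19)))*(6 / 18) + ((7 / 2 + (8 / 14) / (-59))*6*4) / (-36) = -205365863 / 88266360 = -2.33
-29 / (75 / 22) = -638 / 75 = -8.51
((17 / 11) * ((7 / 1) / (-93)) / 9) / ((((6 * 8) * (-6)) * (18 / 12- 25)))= -119 / 62312976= -0.00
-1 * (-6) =6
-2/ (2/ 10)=-10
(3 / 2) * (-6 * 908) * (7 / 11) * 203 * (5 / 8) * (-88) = 58062060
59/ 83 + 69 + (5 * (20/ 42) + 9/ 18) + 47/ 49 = 1794791/ 24402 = 73.55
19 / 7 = 2.71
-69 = -69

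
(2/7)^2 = 4/49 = 0.08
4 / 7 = 0.57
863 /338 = 2.55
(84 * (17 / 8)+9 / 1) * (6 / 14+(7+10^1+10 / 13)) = 310500 / 91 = 3412.09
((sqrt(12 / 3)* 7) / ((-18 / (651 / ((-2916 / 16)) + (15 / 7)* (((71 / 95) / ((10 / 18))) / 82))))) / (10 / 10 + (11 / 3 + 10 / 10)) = 46866209 / 96541470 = 0.49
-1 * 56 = -56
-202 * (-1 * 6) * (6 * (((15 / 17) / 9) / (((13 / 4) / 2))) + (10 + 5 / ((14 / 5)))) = 22776510 / 1547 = 14723.02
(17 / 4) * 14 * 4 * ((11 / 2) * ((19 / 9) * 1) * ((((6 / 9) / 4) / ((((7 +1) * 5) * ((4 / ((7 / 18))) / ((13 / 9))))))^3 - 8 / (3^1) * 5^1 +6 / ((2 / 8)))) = 997885504137329456341 / 33853318889472000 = 29476.74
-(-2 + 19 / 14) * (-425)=-3825 / 14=-273.21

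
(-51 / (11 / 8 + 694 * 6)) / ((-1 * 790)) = 204 / 13162585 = 0.00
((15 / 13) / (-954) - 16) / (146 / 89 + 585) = -5887261 / 215840274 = -0.03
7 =7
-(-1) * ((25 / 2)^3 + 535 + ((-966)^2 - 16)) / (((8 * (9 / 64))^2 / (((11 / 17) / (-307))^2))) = 7245504200 / 2206274841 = 3.28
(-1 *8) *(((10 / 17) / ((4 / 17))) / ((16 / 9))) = -45 / 4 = -11.25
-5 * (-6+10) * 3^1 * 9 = -540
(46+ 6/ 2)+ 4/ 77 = 3777/ 77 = 49.05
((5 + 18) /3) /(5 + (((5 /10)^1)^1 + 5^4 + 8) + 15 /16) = 368 /30693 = 0.01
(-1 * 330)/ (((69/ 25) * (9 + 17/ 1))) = -1375/ 299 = -4.60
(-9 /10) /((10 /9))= -81 /100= -0.81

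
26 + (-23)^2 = 555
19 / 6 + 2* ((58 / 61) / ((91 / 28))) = 17851 / 4758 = 3.75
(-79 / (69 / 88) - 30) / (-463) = 9022 / 31947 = 0.28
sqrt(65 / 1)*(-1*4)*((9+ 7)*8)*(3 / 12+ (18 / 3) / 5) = -3712*sqrt(65) / 5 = -5985.42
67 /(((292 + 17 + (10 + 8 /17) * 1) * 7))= 1139 /38017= 0.03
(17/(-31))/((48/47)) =-799/1488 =-0.54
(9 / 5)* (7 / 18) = 7 / 10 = 0.70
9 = 9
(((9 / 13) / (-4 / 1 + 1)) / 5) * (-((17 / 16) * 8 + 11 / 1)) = 9 / 10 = 0.90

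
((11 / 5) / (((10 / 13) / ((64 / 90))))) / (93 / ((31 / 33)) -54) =2288 / 50625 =0.05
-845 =-845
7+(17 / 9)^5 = 1833200 / 59049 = 31.05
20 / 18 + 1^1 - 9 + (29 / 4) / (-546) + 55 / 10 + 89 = 573941 / 6552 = 87.60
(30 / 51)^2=100 / 289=0.35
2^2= 4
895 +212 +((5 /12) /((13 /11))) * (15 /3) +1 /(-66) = 1902611 /1716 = 1108.75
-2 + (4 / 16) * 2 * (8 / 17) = -30 / 17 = -1.76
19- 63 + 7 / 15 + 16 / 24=-643 / 15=-42.87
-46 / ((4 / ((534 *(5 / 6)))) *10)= -2047 / 4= -511.75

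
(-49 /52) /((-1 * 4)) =49 /208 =0.24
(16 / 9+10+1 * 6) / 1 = 160 / 9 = 17.78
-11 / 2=-5.50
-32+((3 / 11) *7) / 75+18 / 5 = -7803 / 275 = -28.37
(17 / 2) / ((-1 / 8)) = -68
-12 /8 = -3 /2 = -1.50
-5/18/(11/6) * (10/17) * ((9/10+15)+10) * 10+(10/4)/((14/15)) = -20.41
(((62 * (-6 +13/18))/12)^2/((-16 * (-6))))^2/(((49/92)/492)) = 70933744979539375/1279948013568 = 55419.24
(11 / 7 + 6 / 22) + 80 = 6302 / 77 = 81.84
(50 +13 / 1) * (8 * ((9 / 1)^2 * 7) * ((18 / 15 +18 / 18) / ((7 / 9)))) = 4041576 / 5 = 808315.20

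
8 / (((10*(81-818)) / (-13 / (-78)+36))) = -434 / 11055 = -0.04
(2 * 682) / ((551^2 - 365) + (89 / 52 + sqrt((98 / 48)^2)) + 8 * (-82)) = 425568 / 94406131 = 0.00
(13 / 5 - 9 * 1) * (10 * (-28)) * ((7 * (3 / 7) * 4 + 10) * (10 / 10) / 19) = 39424 / 19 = 2074.95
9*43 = 387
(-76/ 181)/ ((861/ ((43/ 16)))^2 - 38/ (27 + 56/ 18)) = -19041002/ 4654347427089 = -0.00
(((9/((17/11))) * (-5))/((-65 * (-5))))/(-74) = 0.00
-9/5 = -1.80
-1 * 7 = -7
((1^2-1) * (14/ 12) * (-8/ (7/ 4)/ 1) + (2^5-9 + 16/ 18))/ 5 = 43/ 9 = 4.78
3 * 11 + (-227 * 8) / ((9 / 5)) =-8783 / 9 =-975.89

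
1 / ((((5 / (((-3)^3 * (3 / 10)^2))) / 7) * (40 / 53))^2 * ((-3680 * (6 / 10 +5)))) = -1161080487 / 1177600000000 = -0.00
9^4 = 6561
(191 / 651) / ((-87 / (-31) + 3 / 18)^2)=71052 / 2140663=0.03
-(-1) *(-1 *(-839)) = 839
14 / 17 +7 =133 / 17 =7.82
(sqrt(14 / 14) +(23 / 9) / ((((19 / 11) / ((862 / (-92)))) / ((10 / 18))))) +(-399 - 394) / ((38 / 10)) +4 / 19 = -662309 / 3078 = -215.18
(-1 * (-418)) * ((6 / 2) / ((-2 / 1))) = -627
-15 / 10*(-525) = 1575 / 2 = 787.50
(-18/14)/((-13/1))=9/91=0.10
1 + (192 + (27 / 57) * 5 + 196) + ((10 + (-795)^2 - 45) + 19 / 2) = 24030853 / 38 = 632390.87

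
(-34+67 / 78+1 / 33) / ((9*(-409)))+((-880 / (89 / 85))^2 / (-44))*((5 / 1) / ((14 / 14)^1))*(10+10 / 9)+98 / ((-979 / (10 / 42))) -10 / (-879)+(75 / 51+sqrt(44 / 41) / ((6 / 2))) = -111134000188352444401 / 124609071599298+2*sqrt(451) / 123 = -891860.89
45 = 45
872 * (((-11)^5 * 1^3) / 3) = -140436472 / 3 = -46812157.33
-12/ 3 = -4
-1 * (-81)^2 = -6561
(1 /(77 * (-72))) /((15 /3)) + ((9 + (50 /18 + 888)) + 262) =32204479 /27720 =1161.78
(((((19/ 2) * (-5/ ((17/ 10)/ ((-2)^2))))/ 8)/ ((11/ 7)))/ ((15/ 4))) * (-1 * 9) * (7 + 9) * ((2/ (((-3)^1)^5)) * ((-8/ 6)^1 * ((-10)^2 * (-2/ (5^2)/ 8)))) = -170240/ 45441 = -3.75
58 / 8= 29 / 4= 7.25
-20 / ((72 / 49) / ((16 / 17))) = -1960 / 153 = -12.81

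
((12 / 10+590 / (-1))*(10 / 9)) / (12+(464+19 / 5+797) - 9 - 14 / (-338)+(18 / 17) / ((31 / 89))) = -655503680 / 1273370607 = -0.51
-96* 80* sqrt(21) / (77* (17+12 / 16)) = -30720* sqrt(21) / 5467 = -25.75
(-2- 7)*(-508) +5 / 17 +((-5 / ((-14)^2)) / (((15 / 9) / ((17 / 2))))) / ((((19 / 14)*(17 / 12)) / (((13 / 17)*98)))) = 1475213 / 323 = 4567.22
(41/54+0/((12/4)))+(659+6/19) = 677237/1026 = 660.08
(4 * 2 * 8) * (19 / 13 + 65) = 55296 / 13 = 4253.54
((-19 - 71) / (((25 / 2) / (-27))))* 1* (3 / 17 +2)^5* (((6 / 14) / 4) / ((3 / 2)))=33701163102 / 49694995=678.16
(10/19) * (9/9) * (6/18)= 0.18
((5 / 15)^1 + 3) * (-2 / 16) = -5 / 12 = -0.42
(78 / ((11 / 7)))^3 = 162771336 / 1331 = 122292.51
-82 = -82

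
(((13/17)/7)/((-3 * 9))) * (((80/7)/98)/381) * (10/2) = -0.00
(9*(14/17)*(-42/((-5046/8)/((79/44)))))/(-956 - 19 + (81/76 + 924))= -3530352/198942755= -0.02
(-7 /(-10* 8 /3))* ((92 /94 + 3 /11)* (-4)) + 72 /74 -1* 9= -3573699 /382580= -9.34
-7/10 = -0.70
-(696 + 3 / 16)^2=-124077321 / 256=-484677.04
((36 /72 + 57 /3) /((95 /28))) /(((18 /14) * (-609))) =-182 /24795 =-0.01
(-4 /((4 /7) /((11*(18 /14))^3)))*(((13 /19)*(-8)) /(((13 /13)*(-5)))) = -100911096 /4655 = -21678.00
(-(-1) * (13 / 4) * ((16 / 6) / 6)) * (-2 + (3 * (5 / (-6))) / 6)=-3.49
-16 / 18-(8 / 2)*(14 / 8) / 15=-61 / 45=-1.36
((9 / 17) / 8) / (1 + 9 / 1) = 9 / 1360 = 0.01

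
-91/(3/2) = -182/3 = -60.67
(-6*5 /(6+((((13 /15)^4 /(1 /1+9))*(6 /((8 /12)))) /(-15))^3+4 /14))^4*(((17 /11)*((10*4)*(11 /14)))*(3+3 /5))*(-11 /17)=-28646380128643798241819054539725186714349547401070594787597656250000000000000000000 /487938870603301680188871787508694098525403614889053916400709344424876495490721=-58708.95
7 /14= 1 /2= 0.50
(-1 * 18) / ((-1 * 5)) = 18 / 5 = 3.60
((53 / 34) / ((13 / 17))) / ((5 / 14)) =371 / 65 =5.71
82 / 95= 0.86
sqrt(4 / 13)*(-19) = -38*sqrt(13) / 13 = -10.54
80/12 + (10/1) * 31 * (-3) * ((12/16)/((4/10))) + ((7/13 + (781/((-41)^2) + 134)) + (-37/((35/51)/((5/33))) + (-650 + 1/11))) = -45637502909/20192172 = -2260.16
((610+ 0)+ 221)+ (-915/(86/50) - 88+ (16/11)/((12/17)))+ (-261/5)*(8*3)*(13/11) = -8992898/7095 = -1267.50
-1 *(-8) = 8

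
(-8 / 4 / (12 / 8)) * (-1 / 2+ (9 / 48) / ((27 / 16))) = 0.52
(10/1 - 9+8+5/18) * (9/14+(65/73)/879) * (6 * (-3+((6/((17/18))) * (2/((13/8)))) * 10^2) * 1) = 791788977287/28361814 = 27917.43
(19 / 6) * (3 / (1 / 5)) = 95 / 2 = 47.50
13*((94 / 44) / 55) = 611 / 1210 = 0.50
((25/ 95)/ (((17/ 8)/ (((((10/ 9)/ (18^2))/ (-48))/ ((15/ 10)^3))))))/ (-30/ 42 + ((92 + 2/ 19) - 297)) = 0.00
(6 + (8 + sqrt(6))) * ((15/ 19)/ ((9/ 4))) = 20 * sqrt(6)/ 57 + 280/ 57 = 5.77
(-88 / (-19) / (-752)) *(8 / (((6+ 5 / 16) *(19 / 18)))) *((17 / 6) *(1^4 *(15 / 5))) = -107712 / 1713667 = -0.06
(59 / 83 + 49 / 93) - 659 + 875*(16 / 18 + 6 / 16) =83020717 / 185256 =448.14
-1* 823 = -823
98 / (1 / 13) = 1274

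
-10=-10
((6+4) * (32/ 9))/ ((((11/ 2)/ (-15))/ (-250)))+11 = 800363/ 33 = 24253.42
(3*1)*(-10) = -30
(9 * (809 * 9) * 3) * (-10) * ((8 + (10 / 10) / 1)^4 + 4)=-12905936550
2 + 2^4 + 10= 28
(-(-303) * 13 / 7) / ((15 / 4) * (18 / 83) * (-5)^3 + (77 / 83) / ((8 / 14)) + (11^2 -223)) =-1307748 / 469525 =-2.79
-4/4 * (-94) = 94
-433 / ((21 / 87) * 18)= -12557 / 126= -99.66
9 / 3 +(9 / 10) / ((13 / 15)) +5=235 / 26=9.04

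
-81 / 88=-0.92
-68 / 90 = -34 / 45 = -0.76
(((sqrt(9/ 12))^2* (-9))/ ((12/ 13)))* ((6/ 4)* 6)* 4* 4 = -1053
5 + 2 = 7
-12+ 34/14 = -9.57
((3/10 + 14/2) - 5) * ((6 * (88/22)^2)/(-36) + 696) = 4784/3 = 1594.67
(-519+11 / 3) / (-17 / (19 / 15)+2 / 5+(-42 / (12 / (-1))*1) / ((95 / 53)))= 293740 / 6309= 46.56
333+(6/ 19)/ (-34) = 332.99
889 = 889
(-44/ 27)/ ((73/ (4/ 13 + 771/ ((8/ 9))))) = -992629/ 51246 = -19.37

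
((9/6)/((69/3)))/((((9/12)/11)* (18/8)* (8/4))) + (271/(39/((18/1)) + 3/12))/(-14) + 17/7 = -225599/42021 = -5.37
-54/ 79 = -0.68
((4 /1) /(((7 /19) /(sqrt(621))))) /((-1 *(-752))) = 57 *sqrt(69) /1316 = 0.36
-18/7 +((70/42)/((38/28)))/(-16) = -8453/3192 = -2.65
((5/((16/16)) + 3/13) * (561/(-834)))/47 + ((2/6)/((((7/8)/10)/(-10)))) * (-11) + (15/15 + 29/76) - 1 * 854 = -58779231859/135546684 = -433.65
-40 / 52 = -10 / 13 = -0.77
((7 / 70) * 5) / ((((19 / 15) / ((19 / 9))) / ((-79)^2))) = 31205 / 6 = 5200.83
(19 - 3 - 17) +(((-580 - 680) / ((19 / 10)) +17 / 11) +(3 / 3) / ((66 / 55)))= -829871 / 1254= -661.78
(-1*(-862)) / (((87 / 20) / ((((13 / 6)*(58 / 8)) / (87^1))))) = 28015 / 783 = 35.78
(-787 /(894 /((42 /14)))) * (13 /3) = -10231 /894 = -11.44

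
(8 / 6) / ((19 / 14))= 56 / 57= 0.98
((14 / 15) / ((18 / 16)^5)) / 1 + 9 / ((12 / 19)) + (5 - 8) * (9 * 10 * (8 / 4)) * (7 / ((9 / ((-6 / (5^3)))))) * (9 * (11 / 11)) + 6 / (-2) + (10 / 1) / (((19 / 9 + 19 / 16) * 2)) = 65539974437 / 336579300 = 194.72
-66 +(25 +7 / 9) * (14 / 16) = -391 / 9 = -43.44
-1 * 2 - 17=-19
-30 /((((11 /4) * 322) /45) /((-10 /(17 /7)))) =27000 /4301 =6.28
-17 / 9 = -1.89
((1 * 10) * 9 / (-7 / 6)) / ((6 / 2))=-180 / 7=-25.71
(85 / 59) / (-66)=-85 / 3894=-0.02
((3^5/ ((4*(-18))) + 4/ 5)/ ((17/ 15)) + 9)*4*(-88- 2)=-41175/ 17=-2422.06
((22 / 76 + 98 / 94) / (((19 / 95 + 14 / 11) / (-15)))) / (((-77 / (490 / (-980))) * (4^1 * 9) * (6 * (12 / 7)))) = -19825 / 83327616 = -0.00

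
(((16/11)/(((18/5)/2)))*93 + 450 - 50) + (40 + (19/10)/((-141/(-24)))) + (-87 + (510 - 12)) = 7184813/7755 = 926.47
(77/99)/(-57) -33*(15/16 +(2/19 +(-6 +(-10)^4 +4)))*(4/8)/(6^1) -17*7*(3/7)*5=-911166181/32832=-27752.38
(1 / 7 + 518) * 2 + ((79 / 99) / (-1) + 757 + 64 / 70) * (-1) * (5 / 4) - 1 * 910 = -568336 / 693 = -820.11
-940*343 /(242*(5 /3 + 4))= -483630 /2057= -235.11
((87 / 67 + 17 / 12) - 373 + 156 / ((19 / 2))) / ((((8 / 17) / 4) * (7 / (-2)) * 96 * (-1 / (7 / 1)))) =-91895591 / 1466496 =-62.66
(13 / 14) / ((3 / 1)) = 13 / 42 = 0.31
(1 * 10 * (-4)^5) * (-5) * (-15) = -768000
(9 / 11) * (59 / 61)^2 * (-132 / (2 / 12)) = -2255688 / 3721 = -606.20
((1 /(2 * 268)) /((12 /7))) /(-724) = -7 /4656768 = -0.00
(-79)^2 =6241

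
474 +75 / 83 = 39417 / 83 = 474.90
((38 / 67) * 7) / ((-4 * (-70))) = 19 / 1340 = 0.01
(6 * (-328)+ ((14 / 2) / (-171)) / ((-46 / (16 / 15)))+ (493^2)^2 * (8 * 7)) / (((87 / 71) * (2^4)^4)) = 866022699173680171 / 21022986240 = 41194085.81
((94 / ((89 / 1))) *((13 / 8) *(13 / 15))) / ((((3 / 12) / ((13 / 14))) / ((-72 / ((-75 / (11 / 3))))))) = 4543396 / 233625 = 19.45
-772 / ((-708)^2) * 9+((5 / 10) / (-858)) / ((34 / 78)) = -9893 / 650947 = -0.02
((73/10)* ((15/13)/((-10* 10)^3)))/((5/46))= -5037/65000000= -0.00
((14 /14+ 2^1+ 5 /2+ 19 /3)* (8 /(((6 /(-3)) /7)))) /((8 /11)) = -5467 /12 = -455.58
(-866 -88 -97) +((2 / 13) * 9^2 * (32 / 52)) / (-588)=-8703439 / 8281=-1051.01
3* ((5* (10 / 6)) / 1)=25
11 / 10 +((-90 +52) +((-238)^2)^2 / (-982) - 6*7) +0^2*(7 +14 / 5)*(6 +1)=-16043101079 / 4910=-3267434.03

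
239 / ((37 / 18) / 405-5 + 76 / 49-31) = -6.94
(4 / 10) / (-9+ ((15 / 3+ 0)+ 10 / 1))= 1 / 15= 0.07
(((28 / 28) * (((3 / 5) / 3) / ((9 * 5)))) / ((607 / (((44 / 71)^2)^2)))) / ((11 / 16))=5451776 / 3470600332575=0.00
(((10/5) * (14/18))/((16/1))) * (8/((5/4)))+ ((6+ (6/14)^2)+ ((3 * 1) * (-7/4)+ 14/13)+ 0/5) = 301879/114660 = 2.63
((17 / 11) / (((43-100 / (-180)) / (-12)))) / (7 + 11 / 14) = -459 / 8393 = -0.05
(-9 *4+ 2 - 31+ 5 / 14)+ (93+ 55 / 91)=28.96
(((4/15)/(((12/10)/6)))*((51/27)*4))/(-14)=-136/189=-0.72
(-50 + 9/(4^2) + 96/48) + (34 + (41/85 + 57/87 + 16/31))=-14407401/1222640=-11.78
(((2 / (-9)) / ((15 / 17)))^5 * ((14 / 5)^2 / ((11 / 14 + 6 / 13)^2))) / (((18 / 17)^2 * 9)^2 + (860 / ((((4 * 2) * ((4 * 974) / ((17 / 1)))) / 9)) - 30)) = -191972076227768737718272 / 2858147895870965334817265625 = -0.00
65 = 65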